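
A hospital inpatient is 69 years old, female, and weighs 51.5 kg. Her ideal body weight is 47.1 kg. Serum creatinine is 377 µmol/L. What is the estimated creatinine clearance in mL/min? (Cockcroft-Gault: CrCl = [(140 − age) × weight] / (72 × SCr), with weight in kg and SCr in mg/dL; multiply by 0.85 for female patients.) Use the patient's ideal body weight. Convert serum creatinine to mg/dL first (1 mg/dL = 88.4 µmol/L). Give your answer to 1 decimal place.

9.3 mL/min

SCr = 377 / 88.4 = 4.265 mg/dL
CrCl = (140 − 69) × 47.1 / (72 × 4.265) × 0.85 = 3344.1 / 307.08 × 0.85 ≈ 9.3 mL/min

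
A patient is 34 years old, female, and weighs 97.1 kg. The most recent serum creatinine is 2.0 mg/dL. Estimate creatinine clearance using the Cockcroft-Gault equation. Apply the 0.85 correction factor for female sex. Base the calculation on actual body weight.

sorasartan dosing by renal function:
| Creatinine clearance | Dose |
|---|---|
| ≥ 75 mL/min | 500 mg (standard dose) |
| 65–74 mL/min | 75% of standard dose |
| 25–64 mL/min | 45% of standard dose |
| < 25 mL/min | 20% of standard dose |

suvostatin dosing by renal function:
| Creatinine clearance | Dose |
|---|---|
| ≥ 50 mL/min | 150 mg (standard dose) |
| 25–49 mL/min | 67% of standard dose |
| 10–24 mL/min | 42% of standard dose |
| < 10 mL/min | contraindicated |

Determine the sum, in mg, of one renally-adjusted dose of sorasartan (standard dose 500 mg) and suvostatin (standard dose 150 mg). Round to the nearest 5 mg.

CrCl = (140 − 34) × 97.1 / (72 × 2) × 0.85 = 10292.6 / 144.00 × 0.85 ≈ 60.8 mL/min
CrCl ≈ 61 mL/min.
sorasartan: 25–64 mL/min → 45% of 500 mg = 225 mg.
suvostatin: ≥ 50 mL/min → 100% of 150 mg = 150 mg.
Total = 225 + 150 = 375 mg.

375 mg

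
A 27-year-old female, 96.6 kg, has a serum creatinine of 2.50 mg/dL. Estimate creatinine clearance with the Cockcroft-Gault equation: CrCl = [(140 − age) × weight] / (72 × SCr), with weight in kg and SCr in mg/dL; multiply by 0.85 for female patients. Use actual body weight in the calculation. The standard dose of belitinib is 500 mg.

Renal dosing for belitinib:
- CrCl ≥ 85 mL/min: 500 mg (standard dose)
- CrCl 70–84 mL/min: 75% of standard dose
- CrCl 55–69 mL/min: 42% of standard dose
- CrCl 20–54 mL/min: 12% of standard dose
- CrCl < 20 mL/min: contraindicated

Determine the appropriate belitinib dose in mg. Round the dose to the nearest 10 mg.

CrCl = (140 − 27) × 96.6 / (72 × 2.5) × 0.85 = 10915.8 / 180.00 × 0.85 ≈ 51.5 mL/min
CrCl ≈ 52 mL/min → bracket 20–54 mL/min.
12% of 500 mg = 60 mg

60 mg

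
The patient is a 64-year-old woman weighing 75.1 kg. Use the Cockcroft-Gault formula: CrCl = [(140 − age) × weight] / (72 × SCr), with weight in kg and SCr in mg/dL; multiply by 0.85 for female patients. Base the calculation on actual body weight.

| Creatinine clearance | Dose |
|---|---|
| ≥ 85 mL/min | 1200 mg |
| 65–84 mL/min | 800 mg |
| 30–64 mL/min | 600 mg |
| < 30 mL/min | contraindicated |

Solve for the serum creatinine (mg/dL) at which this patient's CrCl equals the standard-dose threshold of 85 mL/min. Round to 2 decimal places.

0.79 mg/dL

Standard dose requires CrCl ≥ 85 mL/min.
Set (140 − 64) × 75.1 × 0.85 / (72 × SCr) = 85
SCr = (140 − 64) × 75.1 × 0.85 / (72 × 85) = 0.793 mg/dL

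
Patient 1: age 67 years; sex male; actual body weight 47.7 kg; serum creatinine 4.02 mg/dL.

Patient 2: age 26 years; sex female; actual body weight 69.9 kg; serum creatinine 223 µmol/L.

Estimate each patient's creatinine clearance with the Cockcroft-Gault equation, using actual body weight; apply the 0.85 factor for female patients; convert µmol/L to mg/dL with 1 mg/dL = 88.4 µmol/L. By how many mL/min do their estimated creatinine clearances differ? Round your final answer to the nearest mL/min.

Patient 1: CrCl = (140 − 67) × 47.7 / (72 × 4.02) = 3482.1 / 289.44 ≈ 12.0 mL/min
Patient 2: SCr = 223 / 88.4 = 2.523 mg/dL
Patient 2: CrCl = (140 − 26) × 69.9 / (72 × 2.523) × 0.85 = 7968.6 / 181.66 × 0.85 ≈ 37.3 mL/min
|12.0 − 37.3| = 25.3 mL/min

25 mL/min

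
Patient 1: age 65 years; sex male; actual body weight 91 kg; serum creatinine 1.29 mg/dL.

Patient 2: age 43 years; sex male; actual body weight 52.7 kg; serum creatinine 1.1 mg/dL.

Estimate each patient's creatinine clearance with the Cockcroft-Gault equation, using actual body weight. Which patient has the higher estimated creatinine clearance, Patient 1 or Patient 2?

Patient 1

Patient 1: CrCl = (140 − 65) × 91 / (72 × 1.29) = 6825.0 / 92.88 ≈ 73.5 mL/min
Patient 2: CrCl = (140 − 43) × 52.7 / (72 × 1.1) = 5111.9 / 79.20 ≈ 64.5 mL/min
73.5 vs 64.5 mL/min → Patient 1 is higher.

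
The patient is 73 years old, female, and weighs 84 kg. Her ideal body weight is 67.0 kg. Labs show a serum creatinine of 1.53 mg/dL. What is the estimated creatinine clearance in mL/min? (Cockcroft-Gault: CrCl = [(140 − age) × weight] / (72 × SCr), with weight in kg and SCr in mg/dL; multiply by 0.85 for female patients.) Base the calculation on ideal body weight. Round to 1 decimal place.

CrCl = (140 − 73) × 67 / (72 × 1.53) × 0.85 = 4489.0 / 110.16 × 0.85 ≈ 34.6 mL/min

34.6 mL/min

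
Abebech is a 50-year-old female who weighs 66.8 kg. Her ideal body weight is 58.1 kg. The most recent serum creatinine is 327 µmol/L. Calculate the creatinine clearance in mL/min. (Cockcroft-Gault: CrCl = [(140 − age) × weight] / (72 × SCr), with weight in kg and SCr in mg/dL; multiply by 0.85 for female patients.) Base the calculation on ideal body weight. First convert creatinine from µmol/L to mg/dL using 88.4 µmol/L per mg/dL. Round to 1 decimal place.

SCr = 327 / 88.4 = 3.699 mg/dL
CrCl = (140 − 50) × 58.1 / (72 × 3.699) × 0.85 = 5229.0 / 266.33 × 0.85 ≈ 16.7 mL/min

16.7 mL/min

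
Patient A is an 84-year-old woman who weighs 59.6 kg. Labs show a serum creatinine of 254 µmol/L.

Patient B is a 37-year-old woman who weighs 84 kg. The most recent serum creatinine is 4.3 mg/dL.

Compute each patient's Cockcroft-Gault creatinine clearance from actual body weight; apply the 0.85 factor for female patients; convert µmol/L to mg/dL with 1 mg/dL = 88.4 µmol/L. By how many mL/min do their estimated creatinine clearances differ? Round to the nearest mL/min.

Patient A: SCr = 254 / 88.4 = 2.873 mg/dL
Patient A: CrCl = (140 − 84) × 59.6 / (72 × 2.873) × 0.85 = 3337.6 / 206.86 × 0.85 ≈ 13.7 mL/min
Patient B: CrCl = (140 − 37) × 84 / (72 × 4.3) × 0.85 = 8652.0 / 309.60 × 0.85 ≈ 23.8 mL/min
|13.7 − 23.8| = 10.1 mL/min

10 mL/min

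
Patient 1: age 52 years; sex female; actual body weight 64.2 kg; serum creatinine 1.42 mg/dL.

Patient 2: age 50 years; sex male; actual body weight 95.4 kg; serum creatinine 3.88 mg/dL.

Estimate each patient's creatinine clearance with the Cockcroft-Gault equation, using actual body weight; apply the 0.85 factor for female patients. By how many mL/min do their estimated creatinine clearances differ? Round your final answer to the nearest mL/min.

16 mL/min

Patient 1: CrCl = (140 − 52) × 64.2 / (72 × 1.42) × 0.85 = 5649.6 / 102.24 × 0.85 ≈ 47.0 mL/min
Patient 2: CrCl = (140 − 50) × 95.4 / (72 × 3.88) = 8586.0 / 279.36 ≈ 30.7 mL/min
|47.0 − 30.7| = 16.3 mL/min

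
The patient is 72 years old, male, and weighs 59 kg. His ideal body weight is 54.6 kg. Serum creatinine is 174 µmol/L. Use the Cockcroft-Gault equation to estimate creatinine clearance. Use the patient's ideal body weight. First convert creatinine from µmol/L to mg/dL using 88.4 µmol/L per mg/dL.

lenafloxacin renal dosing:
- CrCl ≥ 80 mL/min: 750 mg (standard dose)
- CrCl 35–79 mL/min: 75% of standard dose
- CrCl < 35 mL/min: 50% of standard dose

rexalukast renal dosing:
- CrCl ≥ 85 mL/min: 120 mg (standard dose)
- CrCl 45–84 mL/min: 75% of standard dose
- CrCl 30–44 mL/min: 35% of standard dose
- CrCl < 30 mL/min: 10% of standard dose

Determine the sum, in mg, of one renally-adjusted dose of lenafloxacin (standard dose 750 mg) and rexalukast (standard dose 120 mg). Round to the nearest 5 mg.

385 mg

SCr = 174 / 88.4 = 1.968 mg/dL
CrCl = (140 − 72) × 54.6 / (72 × 1.968) = 3712.8 / 141.70 ≈ 26.2 mL/min
CrCl ≈ 26 mL/min.
lenafloxacin: < 35 mL/min → 50% of 750 mg = 375 mg.
rexalukast: < 30 mL/min → 10% of 120 mg = 12 mg.
Total = 375 + 12 = 387 mg.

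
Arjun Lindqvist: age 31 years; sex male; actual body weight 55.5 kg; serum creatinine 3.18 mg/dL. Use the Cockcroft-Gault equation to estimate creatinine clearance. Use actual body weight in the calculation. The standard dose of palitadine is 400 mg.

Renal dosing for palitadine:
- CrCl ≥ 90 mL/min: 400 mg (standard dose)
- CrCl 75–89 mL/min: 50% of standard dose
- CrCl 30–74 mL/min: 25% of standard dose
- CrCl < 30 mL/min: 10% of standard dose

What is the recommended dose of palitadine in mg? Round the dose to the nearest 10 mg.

CrCl = (140 − 31) × 55.5 / (72 × 3.18) = 6049.5 / 228.96 ≈ 26.4 mL/min
CrCl ≈ 26 mL/min → bracket < 30 mL/min.
10% of 400 mg = 40 mg

40 mg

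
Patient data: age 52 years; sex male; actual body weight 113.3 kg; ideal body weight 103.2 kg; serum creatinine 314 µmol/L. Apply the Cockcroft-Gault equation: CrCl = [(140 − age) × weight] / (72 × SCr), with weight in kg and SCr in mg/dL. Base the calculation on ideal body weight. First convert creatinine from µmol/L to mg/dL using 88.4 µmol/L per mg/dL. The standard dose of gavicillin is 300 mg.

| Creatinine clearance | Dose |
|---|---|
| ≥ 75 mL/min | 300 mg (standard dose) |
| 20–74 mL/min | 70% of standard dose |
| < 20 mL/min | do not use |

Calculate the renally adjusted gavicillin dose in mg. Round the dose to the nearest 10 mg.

SCr = 314 / 88.4 = 3.552 mg/dL
CrCl = (140 − 52) × 103.2 / (72 × 3.552) = 9081.6 / 255.74 ≈ 35.5 mL/min
CrCl ≈ 36 mL/min → bracket 20–74 mL/min.
70% of 300 mg = 210 mg

210 mg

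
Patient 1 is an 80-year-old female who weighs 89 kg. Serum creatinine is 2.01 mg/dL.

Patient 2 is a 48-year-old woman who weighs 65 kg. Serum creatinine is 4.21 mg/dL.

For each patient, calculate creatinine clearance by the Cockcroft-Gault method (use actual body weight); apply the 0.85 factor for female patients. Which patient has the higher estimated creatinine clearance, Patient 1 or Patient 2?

Patient 1: CrCl = (140 − 80) × 89 / (72 × 2.01) × 0.85 = 5340.0 / 144.72 × 0.85 ≈ 31.4 mL/min
Patient 2: CrCl = (140 − 48) × 65 / (72 × 4.21) × 0.85 = 5980.0 / 303.12 × 0.85 ≈ 16.8 mL/min
31.4 vs 16.8 mL/min → Patient 1 is higher.

Patient 1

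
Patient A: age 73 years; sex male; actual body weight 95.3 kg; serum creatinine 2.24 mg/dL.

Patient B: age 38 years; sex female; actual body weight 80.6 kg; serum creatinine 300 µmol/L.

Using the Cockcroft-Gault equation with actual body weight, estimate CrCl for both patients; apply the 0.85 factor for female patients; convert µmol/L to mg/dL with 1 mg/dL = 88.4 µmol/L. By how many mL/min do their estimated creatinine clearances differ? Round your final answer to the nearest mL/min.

Patient A: CrCl = (140 − 73) × 95.3 / (72 × 2.24) = 6385.1 / 161.28 ≈ 39.6 mL/min
Patient B: SCr = 300 / 88.4 = 3.394 mg/dL
Patient B: CrCl = (140 − 38) × 80.6 / (72 × 3.394) × 0.85 = 8221.2 / 244.37 × 0.85 ≈ 28.6 mL/min
|39.6 − 28.6| = 11.0 mL/min

11 mL/min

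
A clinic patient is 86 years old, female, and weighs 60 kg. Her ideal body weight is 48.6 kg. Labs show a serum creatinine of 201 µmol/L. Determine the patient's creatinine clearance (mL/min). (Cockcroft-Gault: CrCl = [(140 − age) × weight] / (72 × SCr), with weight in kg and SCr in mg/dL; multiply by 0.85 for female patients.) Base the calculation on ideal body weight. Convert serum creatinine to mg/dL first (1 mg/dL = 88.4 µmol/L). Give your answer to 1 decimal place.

SCr = 201 / 88.4 = 2.274 mg/dL
CrCl = (140 − 86) × 48.6 / (72 × 2.274) × 0.85 = 2624.4 / 163.73 × 0.85 ≈ 13.6 mL/min

13.6 mL/min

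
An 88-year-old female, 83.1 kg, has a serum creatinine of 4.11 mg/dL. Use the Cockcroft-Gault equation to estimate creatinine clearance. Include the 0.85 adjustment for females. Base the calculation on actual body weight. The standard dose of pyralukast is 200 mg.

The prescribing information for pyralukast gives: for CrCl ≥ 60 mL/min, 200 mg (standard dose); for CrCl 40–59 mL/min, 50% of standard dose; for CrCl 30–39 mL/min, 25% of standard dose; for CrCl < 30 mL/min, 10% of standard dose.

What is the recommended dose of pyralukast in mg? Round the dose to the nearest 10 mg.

20 mg

CrCl = (140 − 88) × 83.1 / (72 × 4.11) × 0.85 = 4321.2 / 295.92 × 0.85 ≈ 12.4 mL/min
CrCl ≈ 12 mL/min → bracket < 30 mL/min.
10% of 200 mg = 20 mg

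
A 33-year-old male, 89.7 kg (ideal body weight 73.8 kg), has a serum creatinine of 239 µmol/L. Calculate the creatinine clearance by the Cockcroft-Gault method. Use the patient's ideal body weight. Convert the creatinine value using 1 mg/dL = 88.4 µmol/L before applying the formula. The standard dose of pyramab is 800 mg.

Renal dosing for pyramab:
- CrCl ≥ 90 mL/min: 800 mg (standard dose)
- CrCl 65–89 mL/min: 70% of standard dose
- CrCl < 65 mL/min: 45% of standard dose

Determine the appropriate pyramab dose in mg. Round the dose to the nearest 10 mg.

360 mg

SCr = 239 / 88.4 = 2.704 mg/dL
CrCl = (140 − 33) × 73.8 / (72 × 2.704) = 7896.6 / 194.69 ≈ 40.6 mL/min
CrCl ≈ 41 mL/min → bracket < 65 mL/min.
45% of 800 mg = 360 mg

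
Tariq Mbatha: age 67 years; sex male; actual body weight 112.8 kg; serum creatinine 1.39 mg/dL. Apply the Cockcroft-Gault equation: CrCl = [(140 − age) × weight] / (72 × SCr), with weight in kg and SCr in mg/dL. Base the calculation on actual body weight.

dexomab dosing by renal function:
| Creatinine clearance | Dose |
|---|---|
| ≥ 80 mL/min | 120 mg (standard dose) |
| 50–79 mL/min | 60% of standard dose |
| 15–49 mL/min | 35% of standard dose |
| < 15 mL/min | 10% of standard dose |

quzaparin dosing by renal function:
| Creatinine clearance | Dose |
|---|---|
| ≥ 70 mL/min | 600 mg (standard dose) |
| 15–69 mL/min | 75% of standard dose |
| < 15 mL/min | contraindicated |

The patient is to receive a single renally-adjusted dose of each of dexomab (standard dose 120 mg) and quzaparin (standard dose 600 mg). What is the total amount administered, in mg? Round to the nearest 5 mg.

CrCl = (140 − 67) × 112.8 / (72 × 1.39) = 8234.4 / 100.08 ≈ 82.3 mL/min
CrCl ≈ 82 mL/min.
dexomab: ≥ 80 mL/min → 100% of 120 mg = 120 mg.
quzaparin: ≥ 70 mL/min → 100% of 600 mg = 600 mg.
Total = 120 + 600 = 720 mg.

720 mg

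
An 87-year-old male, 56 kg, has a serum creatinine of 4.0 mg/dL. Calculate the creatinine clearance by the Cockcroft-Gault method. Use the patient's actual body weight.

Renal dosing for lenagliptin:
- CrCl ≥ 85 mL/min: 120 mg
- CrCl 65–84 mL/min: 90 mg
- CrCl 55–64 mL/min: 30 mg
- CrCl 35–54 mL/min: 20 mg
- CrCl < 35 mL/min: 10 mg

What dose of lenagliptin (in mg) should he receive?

10 mg

CrCl = (140 − 87) × 56 / (72 × 4) = 2968.0 / 288.00 ≈ 10.3 mL/min
CrCl ≈ 10 mL/min → bracket < 35 mL/min.
Dose for this bracket: 10 mg.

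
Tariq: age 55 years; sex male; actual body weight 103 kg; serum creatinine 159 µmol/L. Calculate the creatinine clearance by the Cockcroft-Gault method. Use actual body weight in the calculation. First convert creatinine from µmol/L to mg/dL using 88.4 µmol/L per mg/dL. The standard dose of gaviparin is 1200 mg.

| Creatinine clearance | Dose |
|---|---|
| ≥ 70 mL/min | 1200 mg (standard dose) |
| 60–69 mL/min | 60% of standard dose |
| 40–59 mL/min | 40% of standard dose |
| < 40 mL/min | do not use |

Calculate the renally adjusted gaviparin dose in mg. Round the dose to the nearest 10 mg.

720 mg

SCr = 159 / 88.4 = 1.799 mg/dL
CrCl = (140 − 55) × 103 / (72 × 1.799) = 8755.0 / 129.53 ≈ 67.6 mL/min
CrCl ≈ 68 mL/min → bracket 60–69 mL/min.
60% of 1200 mg = 720 mg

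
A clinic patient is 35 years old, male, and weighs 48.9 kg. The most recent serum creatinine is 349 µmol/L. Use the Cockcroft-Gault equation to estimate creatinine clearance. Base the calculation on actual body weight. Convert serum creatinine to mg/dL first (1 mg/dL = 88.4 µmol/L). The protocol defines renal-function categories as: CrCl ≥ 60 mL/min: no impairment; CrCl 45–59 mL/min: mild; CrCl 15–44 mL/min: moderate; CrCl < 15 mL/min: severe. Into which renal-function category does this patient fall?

SCr = 349 / 88.4 = 3.948 mg/dL
CrCl = (140 − 35) × 48.9 / (72 × 3.948) = 5134.5 / 284.26 ≈ 18.1 mL/min
18 mL/min falls in the 'moderate' range.

moderate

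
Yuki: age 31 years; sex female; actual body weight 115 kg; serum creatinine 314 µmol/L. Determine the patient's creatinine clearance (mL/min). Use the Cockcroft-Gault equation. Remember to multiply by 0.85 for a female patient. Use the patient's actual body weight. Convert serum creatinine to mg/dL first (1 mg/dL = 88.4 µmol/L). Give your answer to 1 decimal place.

41.7 mL/min

SCr = 314 / 88.4 = 3.552 mg/dL
CrCl = (140 − 31) × 115 / (72 × 3.552) × 0.85 = 12535.0 / 255.74 × 0.85 ≈ 41.7 mL/min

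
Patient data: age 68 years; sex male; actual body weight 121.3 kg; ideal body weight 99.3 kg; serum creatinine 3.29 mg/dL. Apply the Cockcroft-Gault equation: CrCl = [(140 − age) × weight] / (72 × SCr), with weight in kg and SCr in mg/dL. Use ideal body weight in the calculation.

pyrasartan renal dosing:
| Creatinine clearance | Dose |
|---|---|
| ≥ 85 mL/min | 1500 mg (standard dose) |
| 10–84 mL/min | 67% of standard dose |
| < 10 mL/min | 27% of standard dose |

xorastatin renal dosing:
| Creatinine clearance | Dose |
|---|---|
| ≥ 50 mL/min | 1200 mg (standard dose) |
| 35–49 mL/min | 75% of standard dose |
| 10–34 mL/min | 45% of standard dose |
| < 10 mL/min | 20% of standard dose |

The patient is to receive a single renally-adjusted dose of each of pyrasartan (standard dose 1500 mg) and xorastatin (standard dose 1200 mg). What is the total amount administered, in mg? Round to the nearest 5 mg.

1545 mg

CrCl = (140 − 68) × 99.3 / (72 × 3.29) = 7149.6 / 236.88 ≈ 30.2 mL/min
CrCl ≈ 30 mL/min.
pyrasartan: 10–84 mL/min → 67% of 1500 mg = 1005 mg.
xorastatin: 10–34 mL/min → 45% of 1200 mg = 540 mg.
Total = 1005 + 540 = 1545 mg.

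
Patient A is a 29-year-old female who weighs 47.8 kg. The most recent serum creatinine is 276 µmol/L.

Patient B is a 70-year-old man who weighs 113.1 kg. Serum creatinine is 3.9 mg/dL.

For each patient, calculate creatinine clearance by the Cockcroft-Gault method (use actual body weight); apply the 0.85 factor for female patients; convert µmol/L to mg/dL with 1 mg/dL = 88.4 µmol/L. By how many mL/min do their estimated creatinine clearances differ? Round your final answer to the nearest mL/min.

Patient A: SCr = 276 / 88.4 = 3.122 mg/dL
Patient A: CrCl = (140 − 29) × 47.8 / (72 × 3.122) × 0.85 = 5305.8 / 224.78 × 0.85 ≈ 20.1 mL/min
Patient B: CrCl = (140 − 70) × 113.1 / (72 × 3.9) = 7917.0 / 280.80 ≈ 28.2 mL/min
|20.1 − 28.2| = 8.1 mL/min

8 mL/min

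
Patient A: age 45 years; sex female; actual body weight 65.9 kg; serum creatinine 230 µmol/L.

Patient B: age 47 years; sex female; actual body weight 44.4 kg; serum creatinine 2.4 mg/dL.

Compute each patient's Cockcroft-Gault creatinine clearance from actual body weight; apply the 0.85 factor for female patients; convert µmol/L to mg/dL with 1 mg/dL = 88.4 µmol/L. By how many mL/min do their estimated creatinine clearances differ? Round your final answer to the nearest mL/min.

8 mL/min

Patient A: SCr = 230 / 88.4 = 2.602 mg/dL
Patient A: CrCl = (140 − 45) × 65.9 / (72 × 2.602) × 0.85 = 6260.5 / 187.34 × 0.85 ≈ 28.4 mL/min
Patient B: CrCl = (140 − 47) × 44.4 / (72 × 2.4) × 0.85 = 4129.2 / 172.80 × 0.85 ≈ 20.3 mL/min
|28.4 − 20.3| = 8.1 mL/min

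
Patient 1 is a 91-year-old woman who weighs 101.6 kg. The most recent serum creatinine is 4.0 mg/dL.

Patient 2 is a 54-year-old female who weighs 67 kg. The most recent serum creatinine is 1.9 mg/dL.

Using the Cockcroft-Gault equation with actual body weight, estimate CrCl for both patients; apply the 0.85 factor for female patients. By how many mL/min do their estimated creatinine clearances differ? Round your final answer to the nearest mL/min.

Patient 1: CrCl = (140 − 91) × 101.6 / (72 × 4) × 0.85 = 4978.4 / 288.00 × 0.85 ≈ 14.7 mL/min
Patient 2: CrCl = (140 − 54) × 67 / (72 × 1.9) × 0.85 = 5762.0 / 136.80 × 0.85 ≈ 35.8 mL/min
|14.7 − 35.8| = 21.1 mL/min

21 mL/min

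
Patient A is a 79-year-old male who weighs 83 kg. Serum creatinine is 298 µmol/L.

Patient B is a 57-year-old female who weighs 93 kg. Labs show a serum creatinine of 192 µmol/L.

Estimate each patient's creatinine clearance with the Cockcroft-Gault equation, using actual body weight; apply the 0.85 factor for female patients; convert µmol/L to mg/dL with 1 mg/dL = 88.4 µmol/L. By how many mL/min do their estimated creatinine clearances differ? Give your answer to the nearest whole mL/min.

21 mL/min

Patient A: SCr = 298 / 88.4 = 3.371 mg/dL
Patient A: CrCl = (140 − 79) × 83 / (72 × 3.371) = 5063.0 / 242.71 ≈ 20.9 mL/min
Patient B: SCr = 192 / 88.4 = 2.172 mg/dL
Patient B: CrCl = (140 − 57) × 93 / (72 × 2.172) × 0.85 = 7719.0 / 156.38 × 0.85 ≈ 42.0 mL/min
|20.9 − 42.0| = 21.1 mL/min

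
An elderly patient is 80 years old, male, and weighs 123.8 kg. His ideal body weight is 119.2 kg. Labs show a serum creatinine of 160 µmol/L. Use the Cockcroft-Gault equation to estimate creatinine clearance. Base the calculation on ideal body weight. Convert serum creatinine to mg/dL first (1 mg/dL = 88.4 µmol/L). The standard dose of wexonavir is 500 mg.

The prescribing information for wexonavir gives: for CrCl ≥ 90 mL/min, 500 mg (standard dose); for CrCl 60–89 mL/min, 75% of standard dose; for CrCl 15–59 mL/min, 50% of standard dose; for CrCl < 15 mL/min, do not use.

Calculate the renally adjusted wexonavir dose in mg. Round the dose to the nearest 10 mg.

250 mg

SCr = 160 / 88.4 = 1.81 mg/dL
CrCl = (140 − 80) × 119.2 / (72 × 1.81) = 7152.0 / 130.32 ≈ 54.9 mL/min
CrCl ≈ 55 mL/min → bracket 15–59 mL/min.
50% of 500 mg = 250 mg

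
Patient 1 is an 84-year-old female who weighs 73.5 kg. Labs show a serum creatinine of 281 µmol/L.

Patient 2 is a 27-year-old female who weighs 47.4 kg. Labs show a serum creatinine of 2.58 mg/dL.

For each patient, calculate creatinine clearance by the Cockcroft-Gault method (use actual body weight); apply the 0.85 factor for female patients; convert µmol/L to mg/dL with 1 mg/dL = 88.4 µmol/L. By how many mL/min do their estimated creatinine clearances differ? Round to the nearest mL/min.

Patient 1: SCr = 281 / 88.4 = 3.179 mg/dL
Patient 1: CrCl = (140 − 84) × 73.5 / (72 × 3.179) × 0.85 = 4116.0 / 228.89 × 0.85 ≈ 15.3 mL/min
Patient 2: CrCl = (140 − 27) × 47.4 / (72 × 2.58) × 0.85 = 5356.2 / 185.76 × 0.85 ≈ 24.5 mL/min
|15.3 − 24.5| = 9.2 mL/min

9 mL/min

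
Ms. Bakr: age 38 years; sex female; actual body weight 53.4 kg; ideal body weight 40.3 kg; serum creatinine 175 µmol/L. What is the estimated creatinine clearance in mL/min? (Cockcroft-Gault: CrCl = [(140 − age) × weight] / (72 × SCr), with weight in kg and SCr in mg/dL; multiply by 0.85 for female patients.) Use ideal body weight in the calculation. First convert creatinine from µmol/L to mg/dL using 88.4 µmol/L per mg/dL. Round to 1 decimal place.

SCr = 175 / 88.4 = 1.98 mg/dL
CrCl = (140 − 38) × 40.3 / (72 × 1.98) × 0.85 = 4110.6 / 142.56 × 0.85 ≈ 24.5 mL/min

24.5 mL/min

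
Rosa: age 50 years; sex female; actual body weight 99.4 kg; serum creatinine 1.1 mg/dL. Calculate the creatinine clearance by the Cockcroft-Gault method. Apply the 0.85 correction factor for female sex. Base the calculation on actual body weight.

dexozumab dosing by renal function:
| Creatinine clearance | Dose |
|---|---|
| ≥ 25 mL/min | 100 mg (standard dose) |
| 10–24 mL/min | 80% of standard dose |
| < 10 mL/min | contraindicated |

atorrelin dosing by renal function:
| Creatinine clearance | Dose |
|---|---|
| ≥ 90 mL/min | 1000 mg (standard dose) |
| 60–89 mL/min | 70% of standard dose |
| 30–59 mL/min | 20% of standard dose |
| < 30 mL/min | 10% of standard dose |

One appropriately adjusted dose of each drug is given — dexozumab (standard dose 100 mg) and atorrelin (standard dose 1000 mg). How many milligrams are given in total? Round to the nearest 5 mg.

1100 mg

CrCl = (140 − 50) × 99.4 / (72 × 1.1) × 0.85 = 8946.0 / 79.20 × 0.85 ≈ 96.0 mL/min
CrCl ≈ 96 mL/min.
dexozumab: ≥ 25 mL/min → 100% of 100 mg = 100 mg.
atorrelin: ≥ 90 mL/min → 100% of 1000 mg = 1000 mg.
Total = 100 + 1000 = 1100 mg.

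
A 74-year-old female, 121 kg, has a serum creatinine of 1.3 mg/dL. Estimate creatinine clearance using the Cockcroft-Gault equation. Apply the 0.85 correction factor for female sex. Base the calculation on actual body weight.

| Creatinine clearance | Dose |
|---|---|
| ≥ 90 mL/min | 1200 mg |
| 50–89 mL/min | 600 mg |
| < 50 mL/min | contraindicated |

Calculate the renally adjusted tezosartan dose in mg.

CrCl = (140 − 74) × 121 / (72 × 1.3) × 0.85 = 7986.0 / 93.60 × 0.85 ≈ 72.5 mL/min
CrCl ≈ 73 mL/min → bracket 50–89 mL/min.
Dose for this bracket: 600 mg.

600 mg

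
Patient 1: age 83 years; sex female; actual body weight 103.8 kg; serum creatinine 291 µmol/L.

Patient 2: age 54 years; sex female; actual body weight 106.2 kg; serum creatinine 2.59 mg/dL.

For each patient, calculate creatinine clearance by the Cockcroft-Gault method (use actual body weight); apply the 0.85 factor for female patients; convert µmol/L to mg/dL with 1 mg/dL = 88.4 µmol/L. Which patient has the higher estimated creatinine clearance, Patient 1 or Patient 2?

Patient 1: SCr = 291 / 88.4 = 3.292 mg/dL
Patient 1: CrCl = (140 − 83) × 103.8 / (72 × 3.292) × 0.85 = 5916.6 / 237.02 × 0.85 ≈ 21.2 mL/min
Patient 2: CrCl = (140 − 54) × 106.2 / (72 × 2.59) × 0.85 = 9133.2 / 186.48 × 0.85 ≈ 41.6 mL/min
21.2 vs 41.6 mL/min → Patient 2 is higher.

Patient 2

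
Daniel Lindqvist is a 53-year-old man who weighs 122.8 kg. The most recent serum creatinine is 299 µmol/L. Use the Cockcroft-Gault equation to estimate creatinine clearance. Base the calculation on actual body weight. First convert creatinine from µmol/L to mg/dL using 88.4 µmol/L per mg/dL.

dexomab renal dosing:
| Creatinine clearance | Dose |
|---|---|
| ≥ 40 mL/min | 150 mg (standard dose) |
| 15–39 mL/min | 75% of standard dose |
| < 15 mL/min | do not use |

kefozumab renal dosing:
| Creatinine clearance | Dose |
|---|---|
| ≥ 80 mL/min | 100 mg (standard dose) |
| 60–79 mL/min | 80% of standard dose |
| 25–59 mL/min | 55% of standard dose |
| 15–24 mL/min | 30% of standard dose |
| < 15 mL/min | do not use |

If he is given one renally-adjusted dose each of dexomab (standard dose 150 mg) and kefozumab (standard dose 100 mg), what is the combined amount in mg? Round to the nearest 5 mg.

SCr = 299 / 88.4 = 3.382 mg/dL
CrCl = (140 − 53) × 122.8 / (72 × 3.382) = 10683.6 / 243.50 ≈ 43.9 mL/min
CrCl ≈ 44 mL/min.
dexomab: ≥ 40 mL/min → 100% of 150 mg = 150 mg.
kefozumab: 25–59 mL/min → 55% of 100 mg = 55 mg.
Total = 150 + 55 = 205 mg.

205 mg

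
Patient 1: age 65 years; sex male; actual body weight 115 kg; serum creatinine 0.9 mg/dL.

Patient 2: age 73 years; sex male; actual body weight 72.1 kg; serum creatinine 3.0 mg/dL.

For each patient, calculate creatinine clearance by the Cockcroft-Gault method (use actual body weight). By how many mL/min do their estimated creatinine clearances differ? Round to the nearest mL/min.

111 mL/min

Patient 1: CrCl = (140 − 65) × 115 / (72 × 0.9) = 8625.0 / 64.80 ≈ 133.1 mL/min
Patient 2: CrCl = (140 − 73) × 72.1 / (72 × 3) = 4830.7 / 216.00 ≈ 22.4 mL/min
|133.1 − 22.4| = 110.7 mL/min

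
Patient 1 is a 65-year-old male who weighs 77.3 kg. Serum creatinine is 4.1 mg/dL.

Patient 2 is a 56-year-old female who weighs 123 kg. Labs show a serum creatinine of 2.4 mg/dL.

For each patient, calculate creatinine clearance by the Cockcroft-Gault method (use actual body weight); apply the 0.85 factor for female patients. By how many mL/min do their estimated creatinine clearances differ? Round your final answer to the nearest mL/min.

Patient 1: CrCl = (140 − 65) × 77.3 / (72 × 4.1) = 5797.5 / 295.20 ≈ 19.6 mL/min
Patient 2: CrCl = (140 − 56) × 123 / (72 × 2.4) × 0.85 = 10332.0 / 172.80 × 0.85 ≈ 50.8 mL/min
|19.6 − 50.8| = 31.2 mL/min

31 mL/min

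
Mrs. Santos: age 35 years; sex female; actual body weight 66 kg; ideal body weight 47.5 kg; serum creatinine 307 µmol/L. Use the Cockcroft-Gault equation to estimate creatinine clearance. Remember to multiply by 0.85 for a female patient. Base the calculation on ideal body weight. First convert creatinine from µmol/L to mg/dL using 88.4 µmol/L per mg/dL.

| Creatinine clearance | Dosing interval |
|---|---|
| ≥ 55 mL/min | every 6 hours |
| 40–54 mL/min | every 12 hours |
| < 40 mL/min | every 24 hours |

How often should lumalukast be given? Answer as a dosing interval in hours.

SCr = 307 / 88.4 = 3.473 mg/dL
CrCl = (140 − 35) × 47.5 / (72 × 3.473) × 0.85 = 4987.5 / 250.06 × 0.85 ≈ 17.0 mL/min
CrCl ≈ 17 mL/min → bracket < 40 mL/min → every 24 hours.

every 24 hours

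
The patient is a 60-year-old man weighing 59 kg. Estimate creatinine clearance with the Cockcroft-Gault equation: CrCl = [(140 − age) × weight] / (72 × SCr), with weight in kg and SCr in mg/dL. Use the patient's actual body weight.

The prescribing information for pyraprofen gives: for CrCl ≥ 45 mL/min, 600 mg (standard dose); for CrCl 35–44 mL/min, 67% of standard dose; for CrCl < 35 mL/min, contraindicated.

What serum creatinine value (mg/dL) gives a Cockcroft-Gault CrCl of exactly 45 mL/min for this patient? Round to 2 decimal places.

1.46 mg/dL

Standard dose requires CrCl ≥ 45 mL/min.
Set (140 − 60) × 59 / (72 × SCr) = 45
SCr = (140 − 60) × 59 / (72 × 45) = 1.457 mg/dL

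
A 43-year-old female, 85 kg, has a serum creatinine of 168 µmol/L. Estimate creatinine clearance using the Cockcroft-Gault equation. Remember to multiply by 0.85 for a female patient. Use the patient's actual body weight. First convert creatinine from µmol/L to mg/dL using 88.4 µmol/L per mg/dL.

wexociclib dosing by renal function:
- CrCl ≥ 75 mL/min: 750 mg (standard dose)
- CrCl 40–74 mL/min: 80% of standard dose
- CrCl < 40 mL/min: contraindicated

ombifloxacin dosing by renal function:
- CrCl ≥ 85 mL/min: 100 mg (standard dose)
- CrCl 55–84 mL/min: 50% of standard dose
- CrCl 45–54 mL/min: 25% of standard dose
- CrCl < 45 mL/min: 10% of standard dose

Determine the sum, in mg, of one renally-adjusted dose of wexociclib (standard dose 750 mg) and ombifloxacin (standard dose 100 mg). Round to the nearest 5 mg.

SCr = 168 / 88.4 = 1.9 mg/dL
CrCl = (140 − 43) × 85 / (72 × 1.9) × 0.85 = 8245.0 / 136.80 × 0.85 ≈ 51.2 mL/min
CrCl ≈ 51 mL/min.
wexociclib: 40–74 mL/min → 80% of 750 mg = 600 mg.
ombifloxacin: 45–54 mL/min → 25% of 100 mg = 25 mg.
Total = 600 + 25 = 625 mg.

625 mg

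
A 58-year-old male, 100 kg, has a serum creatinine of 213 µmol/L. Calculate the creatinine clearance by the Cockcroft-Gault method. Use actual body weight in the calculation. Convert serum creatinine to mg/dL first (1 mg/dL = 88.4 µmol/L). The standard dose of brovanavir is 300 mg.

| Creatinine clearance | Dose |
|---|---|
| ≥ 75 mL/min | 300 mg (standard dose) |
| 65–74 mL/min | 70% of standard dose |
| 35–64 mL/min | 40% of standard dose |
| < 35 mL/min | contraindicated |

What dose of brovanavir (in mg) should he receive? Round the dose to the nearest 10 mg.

SCr = 213 / 88.4 = 2.41 mg/dL
CrCl = (140 − 58) × 100 / (72 × 2.41) = 8200.0 / 173.52 ≈ 47.3 mL/min
CrCl ≈ 47 mL/min → bracket 35–64 mL/min.
40% of 300 mg = 120 mg

120 mg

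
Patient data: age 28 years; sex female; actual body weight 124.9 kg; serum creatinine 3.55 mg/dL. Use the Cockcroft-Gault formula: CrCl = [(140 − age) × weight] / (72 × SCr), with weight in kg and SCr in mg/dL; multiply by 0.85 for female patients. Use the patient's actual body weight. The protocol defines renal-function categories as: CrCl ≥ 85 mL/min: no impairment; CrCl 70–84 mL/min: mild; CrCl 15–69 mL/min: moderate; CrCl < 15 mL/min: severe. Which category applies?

moderate

CrCl = (140 − 28) × 124.9 / (72 × 3.55) × 0.85 = 13988.8 / 255.60 × 0.85 ≈ 46.5 mL/min
47 mL/min falls in the 'moderate' range.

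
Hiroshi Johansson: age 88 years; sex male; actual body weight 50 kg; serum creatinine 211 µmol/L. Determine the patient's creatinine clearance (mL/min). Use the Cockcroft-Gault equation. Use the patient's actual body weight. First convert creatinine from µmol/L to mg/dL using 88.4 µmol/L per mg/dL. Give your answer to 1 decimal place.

15.1 mL/min

SCr = 211 / 88.4 = 2.387 mg/dL
CrCl = (140 − 88) × 50 / (72 × 2.387) = 2600.0 / 171.86 ≈ 15.1 mL/min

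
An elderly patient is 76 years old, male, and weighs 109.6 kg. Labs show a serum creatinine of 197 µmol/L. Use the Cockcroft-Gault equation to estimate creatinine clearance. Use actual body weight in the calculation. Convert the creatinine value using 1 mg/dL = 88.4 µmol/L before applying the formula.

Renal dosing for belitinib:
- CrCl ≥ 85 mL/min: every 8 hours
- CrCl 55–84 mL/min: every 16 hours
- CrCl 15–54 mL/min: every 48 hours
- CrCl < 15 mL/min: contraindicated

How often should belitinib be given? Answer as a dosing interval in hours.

every 48 hours

SCr = 197 / 88.4 = 2.229 mg/dL
CrCl = (140 − 76) × 109.6 / (72 × 2.229) = 7014.4 / 160.49 ≈ 43.7 mL/min
CrCl ≈ 44 mL/min → bracket 15–54 mL/min → every 48 hours.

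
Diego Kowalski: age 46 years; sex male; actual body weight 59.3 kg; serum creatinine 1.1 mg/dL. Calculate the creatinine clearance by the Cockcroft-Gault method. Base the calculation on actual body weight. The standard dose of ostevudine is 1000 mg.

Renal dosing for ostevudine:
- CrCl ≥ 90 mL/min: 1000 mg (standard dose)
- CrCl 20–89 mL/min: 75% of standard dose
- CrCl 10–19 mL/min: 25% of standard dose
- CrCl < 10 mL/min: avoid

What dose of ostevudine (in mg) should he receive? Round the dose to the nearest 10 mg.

750 mg

CrCl = (140 − 46) × 59.3 / (72 × 1.1) = 5574.2 / 79.20 ≈ 70.4 mL/min
CrCl ≈ 70 mL/min → bracket 20–89 mL/min.
75% of 1000 mg = 750 mg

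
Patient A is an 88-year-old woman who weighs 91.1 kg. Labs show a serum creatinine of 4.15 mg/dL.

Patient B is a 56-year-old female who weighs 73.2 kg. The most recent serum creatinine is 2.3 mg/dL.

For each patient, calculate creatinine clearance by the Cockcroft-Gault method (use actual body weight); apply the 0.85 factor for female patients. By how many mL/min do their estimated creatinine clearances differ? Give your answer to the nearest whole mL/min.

18 mL/min

Patient A: CrCl = (140 − 88) × 91.1 / (72 × 4.15) × 0.85 = 4737.2 / 298.80 × 0.85 ≈ 13.5 mL/min
Patient B: CrCl = (140 − 56) × 73.2 / (72 × 2.3) × 0.85 = 6148.8 / 165.60 × 0.85 ≈ 31.6 mL/min
|13.5 − 31.6| = 18.1 mL/min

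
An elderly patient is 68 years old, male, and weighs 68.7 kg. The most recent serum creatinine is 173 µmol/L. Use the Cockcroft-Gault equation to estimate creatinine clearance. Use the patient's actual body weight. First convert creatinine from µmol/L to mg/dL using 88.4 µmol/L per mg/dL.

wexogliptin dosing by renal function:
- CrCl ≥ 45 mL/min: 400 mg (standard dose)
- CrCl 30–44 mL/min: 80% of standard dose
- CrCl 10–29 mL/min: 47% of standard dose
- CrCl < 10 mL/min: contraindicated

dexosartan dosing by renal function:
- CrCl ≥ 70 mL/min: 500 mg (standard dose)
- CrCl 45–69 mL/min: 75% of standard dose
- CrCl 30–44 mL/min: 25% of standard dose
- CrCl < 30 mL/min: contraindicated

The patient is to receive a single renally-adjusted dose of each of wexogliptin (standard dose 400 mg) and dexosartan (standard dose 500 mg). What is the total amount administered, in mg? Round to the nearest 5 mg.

SCr = 173 / 88.4 = 1.957 mg/dL
CrCl = (140 − 68) × 68.7 / (72 × 1.957) = 4946.4 / 140.90 ≈ 35.1 mL/min
CrCl ≈ 35 mL/min.
wexogliptin: 30–44 mL/min → 80% of 400 mg = 320 mg.
dexosartan: 30–44 mL/min → 25% of 500 mg = 125 mg.
Total = 320 + 125 = 445 mg.

445 mg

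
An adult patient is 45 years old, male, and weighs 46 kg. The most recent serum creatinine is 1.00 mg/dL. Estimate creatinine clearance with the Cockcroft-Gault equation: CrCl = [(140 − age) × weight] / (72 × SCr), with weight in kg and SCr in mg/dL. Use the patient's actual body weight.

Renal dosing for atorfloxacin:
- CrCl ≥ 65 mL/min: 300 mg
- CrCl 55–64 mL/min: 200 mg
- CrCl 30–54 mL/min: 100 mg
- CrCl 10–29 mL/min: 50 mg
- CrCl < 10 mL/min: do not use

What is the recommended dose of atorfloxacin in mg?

200 mg

CrCl = (140 − 45) × 46 / (72 × 1) = 4370.0 / 72.00 ≈ 60.7 mL/min
CrCl ≈ 61 mL/min → bracket 55–64 mL/min.
Dose for this bracket: 200 mg.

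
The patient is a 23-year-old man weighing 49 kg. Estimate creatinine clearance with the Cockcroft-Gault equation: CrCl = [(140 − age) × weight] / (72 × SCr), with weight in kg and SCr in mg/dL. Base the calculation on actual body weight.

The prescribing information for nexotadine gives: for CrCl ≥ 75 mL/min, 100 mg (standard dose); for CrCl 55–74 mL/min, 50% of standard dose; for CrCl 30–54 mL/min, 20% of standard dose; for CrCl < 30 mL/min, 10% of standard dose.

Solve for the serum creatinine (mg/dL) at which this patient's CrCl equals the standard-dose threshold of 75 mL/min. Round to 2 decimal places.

Standard dose requires CrCl ≥ 75 mL/min.
Set (140 − 23) × 49 / (72 × SCr) = 75
SCr = (140 − 23) × 49 / (72 × 75) = 1.062 mg/dL

1.06 mg/dL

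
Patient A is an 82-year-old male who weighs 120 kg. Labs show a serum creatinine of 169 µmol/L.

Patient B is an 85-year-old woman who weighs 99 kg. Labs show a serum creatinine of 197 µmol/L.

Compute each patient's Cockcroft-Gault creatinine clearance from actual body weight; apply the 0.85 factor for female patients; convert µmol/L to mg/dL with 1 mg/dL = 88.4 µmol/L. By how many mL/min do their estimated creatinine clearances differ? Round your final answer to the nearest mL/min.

22 mL/min

Patient A: SCr = 169 / 88.4 = 1.912 mg/dL
Patient A: CrCl = (140 − 82) × 120 / (72 × 1.912) = 6960.0 / 137.66 ≈ 50.6 mL/min
Patient B: SCr = 197 / 88.4 = 2.229 mg/dL
Patient B: CrCl = (140 − 85) × 99 / (72 × 2.229) × 0.85 = 5445.0 / 160.49 × 0.85 ≈ 28.8 mL/min
|50.6 − 28.8| = 21.8 mL/min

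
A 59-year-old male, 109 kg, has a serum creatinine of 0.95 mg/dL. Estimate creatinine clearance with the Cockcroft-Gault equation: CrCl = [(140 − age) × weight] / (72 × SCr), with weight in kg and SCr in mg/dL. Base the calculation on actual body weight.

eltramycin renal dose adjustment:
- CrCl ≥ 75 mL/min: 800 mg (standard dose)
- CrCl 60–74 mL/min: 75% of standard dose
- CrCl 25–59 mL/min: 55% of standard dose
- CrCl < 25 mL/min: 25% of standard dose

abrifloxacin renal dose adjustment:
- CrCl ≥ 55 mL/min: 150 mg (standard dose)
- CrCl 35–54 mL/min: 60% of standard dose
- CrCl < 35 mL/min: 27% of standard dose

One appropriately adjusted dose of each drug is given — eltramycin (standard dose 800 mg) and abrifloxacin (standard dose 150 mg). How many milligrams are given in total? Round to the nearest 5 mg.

950 mg

CrCl = (140 − 59) × 109 / (72 × 0.95) = 8829.0 / 68.40 ≈ 129.1 mL/min
CrCl ≈ 129 mL/min.
eltramycin: ≥ 75 mL/min → 100% of 800 mg = 800 mg.
abrifloxacin: ≥ 55 mL/min → 100% of 150 mg = 150 mg.
Total = 800 + 150 = 950 mg.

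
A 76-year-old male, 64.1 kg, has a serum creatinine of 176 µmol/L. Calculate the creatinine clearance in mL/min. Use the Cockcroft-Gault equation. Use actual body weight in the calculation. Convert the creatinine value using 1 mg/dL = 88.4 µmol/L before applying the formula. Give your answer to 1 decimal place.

28.6 mL/min

SCr = 176 / 88.4 = 1.991 mg/dL
CrCl = (140 − 76) × 64.1 / (72 × 1.991) = 4102.4 / 143.35 ≈ 28.6 mL/min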